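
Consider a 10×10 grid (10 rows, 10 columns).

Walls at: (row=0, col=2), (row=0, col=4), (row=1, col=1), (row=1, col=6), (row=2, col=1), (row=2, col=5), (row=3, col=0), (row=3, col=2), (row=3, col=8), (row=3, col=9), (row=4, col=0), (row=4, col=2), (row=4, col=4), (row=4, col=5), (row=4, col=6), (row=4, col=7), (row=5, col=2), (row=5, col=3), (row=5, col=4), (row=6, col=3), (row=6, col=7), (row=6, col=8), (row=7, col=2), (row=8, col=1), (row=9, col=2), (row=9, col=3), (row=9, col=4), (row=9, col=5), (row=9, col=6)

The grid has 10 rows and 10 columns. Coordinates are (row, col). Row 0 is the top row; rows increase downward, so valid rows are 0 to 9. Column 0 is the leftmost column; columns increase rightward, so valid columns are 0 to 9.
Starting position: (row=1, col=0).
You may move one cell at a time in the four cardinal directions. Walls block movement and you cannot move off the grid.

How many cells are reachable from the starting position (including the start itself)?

Answer: Reachable cells: 4

Derivation:
BFS flood-fill from (row=1, col=0):
  Distance 0: (row=1, col=0)
  Distance 1: (row=0, col=0), (row=2, col=0)
  Distance 2: (row=0, col=1)
Total reachable: 4 (grid has 71 open cells total)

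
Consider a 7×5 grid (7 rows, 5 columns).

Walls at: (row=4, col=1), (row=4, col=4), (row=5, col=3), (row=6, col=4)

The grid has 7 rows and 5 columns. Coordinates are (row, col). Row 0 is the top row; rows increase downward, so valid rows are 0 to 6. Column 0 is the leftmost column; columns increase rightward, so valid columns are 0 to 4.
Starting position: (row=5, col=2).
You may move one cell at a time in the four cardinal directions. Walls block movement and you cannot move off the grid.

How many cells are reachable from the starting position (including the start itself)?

Answer: Reachable cells: 30

Derivation:
BFS flood-fill from (row=5, col=2):
  Distance 0: (row=5, col=2)
  Distance 1: (row=4, col=2), (row=5, col=1), (row=6, col=2)
  Distance 2: (row=3, col=2), (row=4, col=3), (row=5, col=0), (row=6, col=1), (row=6, col=3)
  Distance 3: (row=2, col=2), (row=3, col=1), (row=3, col=3), (row=4, col=0), (row=6, col=0)
  Distance 4: (row=1, col=2), (row=2, col=1), (row=2, col=3), (row=3, col=0), (row=3, col=4)
  Distance 5: (row=0, col=2), (row=1, col=1), (row=1, col=3), (row=2, col=0), (row=2, col=4)
  Distance 6: (row=0, col=1), (row=0, col=3), (row=1, col=0), (row=1, col=4)
  Distance 7: (row=0, col=0), (row=0, col=4)
Total reachable: 30 (grid has 31 open cells total)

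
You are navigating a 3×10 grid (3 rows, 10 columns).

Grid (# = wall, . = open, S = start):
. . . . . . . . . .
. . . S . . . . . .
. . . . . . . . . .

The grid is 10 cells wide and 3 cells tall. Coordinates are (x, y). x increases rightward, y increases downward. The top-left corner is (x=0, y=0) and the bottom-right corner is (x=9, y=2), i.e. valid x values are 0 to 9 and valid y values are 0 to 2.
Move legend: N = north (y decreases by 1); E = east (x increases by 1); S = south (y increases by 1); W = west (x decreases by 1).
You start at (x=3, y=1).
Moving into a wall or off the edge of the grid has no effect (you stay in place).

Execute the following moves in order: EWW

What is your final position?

Start: (x=3, y=1)
  E (east): (x=3, y=1) -> (x=4, y=1)
  W (west): (x=4, y=1) -> (x=3, y=1)
  W (west): (x=3, y=1) -> (x=2, y=1)
Final: (x=2, y=1)

Answer: Final position: (x=2, y=1)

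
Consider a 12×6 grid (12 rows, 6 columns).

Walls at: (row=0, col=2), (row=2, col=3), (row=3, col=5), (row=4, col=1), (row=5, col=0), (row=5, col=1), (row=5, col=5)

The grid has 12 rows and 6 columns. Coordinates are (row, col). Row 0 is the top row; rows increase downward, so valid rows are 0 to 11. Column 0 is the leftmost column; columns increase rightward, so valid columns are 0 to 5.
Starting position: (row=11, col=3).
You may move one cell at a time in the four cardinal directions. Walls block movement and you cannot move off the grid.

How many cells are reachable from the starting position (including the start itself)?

BFS flood-fill from (row=11, col=3):
  Distance 0: (row=11, col=3)
  Distance 1: (row=10, col=3), (row=11, col=2), (row=11, col=4)
  Distance 2: (row=9, col=3), (row=10, col=2), (row=10, col=4), (row=11, col=1), (row=11, col=5)
  Distance 3: (row=8, col=3), (row=9, col=2), (row=9, col=4), (row=10, col=1), (row=10, col=5), (row=11, col=0)
  Distance 4: (row=7, col=3), (row=8, col=2), (row=8, col=4), (row=9, col=1), (row=9, col=5), (row=10, col=0)
  Distance 5: (row=6, col=3), (row=7, col=2), (row=7, col=4), (row=8, col=1), (row=8, col=5), (row=9, col=0)
  Distance 6: (row=5, col=3), (row=6, col=2), (row=6, col=4), (row=7, col=1), (row=7, col=5), (row=8, col=0)
  Distance 7: (row=4, col=3), (row=5, col=2), (row=5, col=4), (row=6, col=1), (row=6, col=5), (row=7, col=0)
  Distance 8: (row=3, col=3), (row=4, col=2), (row=4, col=4), (row=6, col=0)
  Distance 9: (row=3, col=2), (row=3, col=4), (row=4, col=5)
  Distance 10: (row=2, col=2), (row=2, col=4), (row=3, col=1)
  Distance 11: (row=1, col=2), (row=1, col=4), (row=2, col=1), (row=2, col=5), (row=3, col=0)
  Distance 12: (row=0, col=4), (row=1, col=1), (row=1, col=3), (row=1, col=5), (row=2, col=0), (row=4, col=0)
  Distance 13: (row=0, col=1), (row=0, col=3), (row=0, col=5), (row=1, col=0)
  Distance 14: (row=0, col=0)
Total reachable: 65 (grid has 65 open cells total)

Answer: Reachable cells: 65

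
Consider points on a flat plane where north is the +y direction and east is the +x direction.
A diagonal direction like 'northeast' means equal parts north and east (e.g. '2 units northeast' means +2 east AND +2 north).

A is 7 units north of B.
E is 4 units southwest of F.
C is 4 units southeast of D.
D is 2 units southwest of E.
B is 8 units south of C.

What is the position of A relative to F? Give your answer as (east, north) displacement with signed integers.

Place F at the origin (east=0, north=0).
  E is 4 units southwest of F: delta (east=-4, north=-4); E at (east=-4, north=-4).
  D is 2 units southwest of E: delta (east=-2, north=-2); D at (east=-6, north=-6).
  C is 4 units southeast of D: delta (east=+4, north=-4); C at (east=-2, north=-10).
  B is 8 units south of C: delta (east=+0, north=-8); B at (east=-2, north=-18).
  A is 7 units north of B: delta (east=+0, north=+7); A at (east=-2, north=-11).
Therefore A relative to F: (east=-2, north=-11).

Answer: A is at (east=-2, north=-11) relative to F.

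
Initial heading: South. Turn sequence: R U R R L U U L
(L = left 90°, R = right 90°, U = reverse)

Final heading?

Start: South
  R (right (90° clockwise)) -> West
  U (U-turn (180°)) -> East
  R (right (90° clockwise)) -> South
  R (right (90° clockwise)) -> West
  L (left (90° counter-clockwise)) -> South
  U (U-turn (180°)) -> North
  U (U-turn (180°)) -> South
  L (left (90° counter-clockwise)) -> East
Final: East

Answer: Final heading: East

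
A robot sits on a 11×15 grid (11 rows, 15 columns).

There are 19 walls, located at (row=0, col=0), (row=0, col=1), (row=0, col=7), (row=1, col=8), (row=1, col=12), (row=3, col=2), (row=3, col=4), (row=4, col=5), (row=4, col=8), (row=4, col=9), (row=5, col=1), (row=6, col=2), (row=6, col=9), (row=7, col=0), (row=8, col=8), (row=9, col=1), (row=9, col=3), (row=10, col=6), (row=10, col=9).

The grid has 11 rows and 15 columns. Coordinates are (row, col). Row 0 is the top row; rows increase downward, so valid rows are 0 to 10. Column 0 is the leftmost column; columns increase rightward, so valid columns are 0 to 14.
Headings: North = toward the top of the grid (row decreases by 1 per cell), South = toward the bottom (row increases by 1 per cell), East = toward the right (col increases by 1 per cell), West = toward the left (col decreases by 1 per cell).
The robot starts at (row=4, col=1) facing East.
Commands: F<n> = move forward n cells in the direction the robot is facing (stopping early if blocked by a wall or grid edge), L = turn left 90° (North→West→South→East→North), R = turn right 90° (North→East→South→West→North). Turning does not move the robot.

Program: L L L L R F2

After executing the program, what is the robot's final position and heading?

Start: (row=4, col=1), facing East
  L: turn left, now facing North
  L: turn left, now facing West
  L: turn left, now facing South
  L: turn left, now facing East
  R: turn right, now facing South
  F2: move forward 0/2 (blocked), now at (row=4, col=1)
Final: (row=4, col=1), facing South

Answer: Final position: (row=4, col=1), facing South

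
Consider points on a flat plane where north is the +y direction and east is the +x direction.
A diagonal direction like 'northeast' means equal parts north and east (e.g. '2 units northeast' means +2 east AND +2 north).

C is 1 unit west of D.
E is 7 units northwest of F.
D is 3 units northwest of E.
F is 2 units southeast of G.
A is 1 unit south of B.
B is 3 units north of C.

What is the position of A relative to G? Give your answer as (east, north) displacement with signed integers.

Answer: A is at (east=-9, north=10) relative to G.

Derivation:
Place G at the origin (east=0, north=0).
  F is 2 units southeast of G: delta (east=+2, north=-2); F at (east=2, north=-2).
  E is 7 units northwest of F: delta (east=-7, north=+7); E at (east=-5, north=5).
  D is 3 units northwest of E: delta (east=-3, north=+3); D at (east=-8, north=8).
  C is 1 unit west of D: delta (east=-1, north=+0); C at (east=-9, north=8).
  B is 3 units north of C: delta (east=+0, north=+3); B at (east=-9, north=11).
  A is 1 unit south of B: delta (east=+0, north=-1); A at (east=-9, north=10).
Therefore A relative to G: (east=-9, north=10).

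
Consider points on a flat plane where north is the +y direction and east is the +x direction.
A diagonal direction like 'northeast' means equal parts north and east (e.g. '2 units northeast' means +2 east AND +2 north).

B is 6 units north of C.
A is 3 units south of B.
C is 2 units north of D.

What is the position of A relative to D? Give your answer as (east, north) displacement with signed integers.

Answer: A is at (east=0, north=5) relative to D.

Derivation:
Place D at the origin (east=0, north=0).
  C is 2 units north of D: delta (east=+0, north=+2); C at (east=0, north=2).
  B is 6 units north of C: delta (east=+0, north=+6); B at (east=0, north=8).
  A is 3 units south of B: delta (east=+0, north=-3); A at (east=0, north=5).
Therefore A relative to D: (east=0, north=5).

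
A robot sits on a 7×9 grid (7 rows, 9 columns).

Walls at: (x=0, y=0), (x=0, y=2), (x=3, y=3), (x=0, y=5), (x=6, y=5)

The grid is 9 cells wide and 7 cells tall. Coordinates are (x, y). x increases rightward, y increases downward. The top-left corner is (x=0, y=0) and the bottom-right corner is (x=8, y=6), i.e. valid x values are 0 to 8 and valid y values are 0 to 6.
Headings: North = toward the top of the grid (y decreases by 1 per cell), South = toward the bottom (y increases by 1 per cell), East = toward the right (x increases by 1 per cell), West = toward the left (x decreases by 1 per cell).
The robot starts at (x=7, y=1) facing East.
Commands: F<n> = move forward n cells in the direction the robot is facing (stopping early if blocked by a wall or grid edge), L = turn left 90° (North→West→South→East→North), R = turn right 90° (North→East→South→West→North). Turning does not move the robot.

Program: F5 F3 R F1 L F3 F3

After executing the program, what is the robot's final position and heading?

Answer: Final position: (x=8, y=2), facing East

Derivation:
Start: (x=7, y=1), facing East
  F5: move forward 1/5 (blocked), now at (x=8, y=1)
  F3: move forward 0/3 (blocked), now at (x=8, y=1)
  R: turn right, now facing South
  F1: move forward 1, now at (x=8, y=2)
  L: turn left, now facing East
  F3: move forward 0/3 (blocked), now at (x=8, y=2)
  F3: move forward 0/3 (blocked), now at (x=8, y=2)
Final: (x=8, y=2), facing East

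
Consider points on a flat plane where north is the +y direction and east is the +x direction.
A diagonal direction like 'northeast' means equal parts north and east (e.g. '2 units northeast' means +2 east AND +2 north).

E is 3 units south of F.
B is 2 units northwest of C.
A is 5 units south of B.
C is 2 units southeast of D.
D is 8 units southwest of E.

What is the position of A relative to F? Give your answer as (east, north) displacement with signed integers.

Answer: A is at (east=-8, north=-16) relative to F.

Derivation:
Place F at the origin (east=0, north=0).
  E is 3 units south of F: delta (east=+0, north=-3); E at (east=0, north=-3).
  D is 8 units southwest of E: delta (east=-8, north=-8); D at (east=-8, north=-11).
  C is 2 units southeast of D: delta (east=+2, north=-2); C at (east=-6, north=-13).
  B is 2 units northwest of C: delta (east=-2, north=+2); B at (east=-8, north=-11).
  A is 5 units south of B: delta (east=+0, north=-5); A at (east=-8, north=-16).
Therefore A relative to F: (east=-8, north=-16).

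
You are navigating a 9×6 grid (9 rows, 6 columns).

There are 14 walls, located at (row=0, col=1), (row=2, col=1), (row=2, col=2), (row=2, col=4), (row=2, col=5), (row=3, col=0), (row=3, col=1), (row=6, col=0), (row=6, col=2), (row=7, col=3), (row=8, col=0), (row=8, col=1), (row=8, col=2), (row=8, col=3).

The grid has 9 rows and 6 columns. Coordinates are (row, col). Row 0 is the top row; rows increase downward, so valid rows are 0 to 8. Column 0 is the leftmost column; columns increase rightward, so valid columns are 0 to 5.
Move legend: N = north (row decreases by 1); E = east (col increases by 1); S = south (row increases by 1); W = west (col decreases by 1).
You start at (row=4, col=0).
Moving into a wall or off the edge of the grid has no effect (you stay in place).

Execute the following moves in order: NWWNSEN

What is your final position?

Answer: Final position: (row=4, col=1)

Derivation:
Start: (row=4, col=0)
  N (north): blocked, stay at (row=4, col=0)
  W (west): blocked, stay at (row=4, col=0)
  W (west): blocked, stay at (row=4, col=0)
  N (north): blocked, stay at (row=4, col=0)
  S (south): (row=4, col=0) -> (row=5, col=0)
  E (east): (row=5, col=0) -> (row=5, col=1)
  N (north): (row=5, col=1) -> (row=4, col=1)
Final: (row=4, col=1)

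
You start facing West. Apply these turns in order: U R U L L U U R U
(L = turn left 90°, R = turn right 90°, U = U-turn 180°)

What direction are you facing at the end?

Answer: Final heading: East

Derivation:
Start: West
  U (U-turn (180°)) -> East
  R (right (90° clockwise)) -> South
  U (U-turn (180°)) -> North
  L (left (90° counter-clockwise)) -> West
  L (left (90° counter-clockwise)) -> South
  U (U-turn (180°)) -> North
  U (U-turn (180°)) -> South
  R (right (90° clockwise)) -> West
  U (U-turn (180°)) -> East
Final: East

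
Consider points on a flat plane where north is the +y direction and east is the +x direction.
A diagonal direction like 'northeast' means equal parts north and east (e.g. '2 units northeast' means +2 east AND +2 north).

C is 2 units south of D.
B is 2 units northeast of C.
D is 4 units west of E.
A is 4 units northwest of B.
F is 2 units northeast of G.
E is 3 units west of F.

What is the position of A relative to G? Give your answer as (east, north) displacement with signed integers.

Answer: A is at (east=-7, north=6) relative to G.

Derivation:
Place G at the origin (east=0, north=0).
  F is 2 units northeast of G: delta (east=+2, north=+2); F at (east=2, north=2).
  E is 3 units west of F: delta (east=-3, north=+0); E at (east=-1, north=2).
  D is 4 units west of E: delta (east=-4, north=+0); D at (east=-5, north=2).
  C is 2 units south of D: delta (east=+0, north=-2); C at (east=-5, north=0).
  B is 2 units northeast of C: delta (east=+2, north=+2); B at (east=-3, north=2).
  A is 4 units northwest of B: delta (east=-4, north=+4); A at (east=-7, north=6).
Therefore A relative to G: (east=-7, north=6).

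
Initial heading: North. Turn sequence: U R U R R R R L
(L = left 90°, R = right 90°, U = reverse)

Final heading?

Start: North
  U (U-turn (180°)) -> South
  R (right (90° clockwise)) -> West
  U (U-turn (180°)) -> East
  R (right (90° clockwise)) -> South
  R (right (90° clockwise)) -> West
  R (right (90° clockwise)) -> North
  R (right (90° clockwise)) -> East
  L (left (90° counter-clockwise)) -> North
Final: North

Answer: Final heading: North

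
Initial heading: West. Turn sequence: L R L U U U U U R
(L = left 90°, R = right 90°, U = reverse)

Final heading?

Start: West
  L (left (90° counter-clockwise)) -> South
  R (right (90° clockwise)) -> West
  L (left (90° counter-clockwise)) -> South
  U (U-turn (180°)) -> North
  U (U-turn (180°)) -> South
  U (U-turn (180°)) -> North
  U (U-turn (180°)) -> South
  U (U-turn (180°)) -> North
  R (right (90° clockwise)) -> East
Final: East

Answer: Final heading: East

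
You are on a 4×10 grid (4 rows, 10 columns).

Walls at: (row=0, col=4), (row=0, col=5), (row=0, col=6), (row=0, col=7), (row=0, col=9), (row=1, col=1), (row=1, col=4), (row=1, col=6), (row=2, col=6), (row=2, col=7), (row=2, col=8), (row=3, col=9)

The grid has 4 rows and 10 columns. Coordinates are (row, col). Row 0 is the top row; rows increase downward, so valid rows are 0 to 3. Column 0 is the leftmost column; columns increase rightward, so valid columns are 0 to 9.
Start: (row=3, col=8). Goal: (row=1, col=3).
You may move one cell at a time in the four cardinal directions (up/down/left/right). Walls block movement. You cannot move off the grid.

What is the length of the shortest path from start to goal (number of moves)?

Answer: Shortest path length: 7

Derivation:
BFS from (row=3, col=8) until reaching (row=1, col=3):
  Distance 0: (row=3, col=8)
  Distance 1: (row=3, col=7)
  Distance 2: (row=3, col=6)
  Distance 3: (row=3, col=5)
  Distance 4: (row=2, col=5), (row=3, col=4)
  Distance 5: (row=1, col=5), (row=2, col=4), (row=3, col=3)
  Distance 6: (row=2, col=3), (row=3, col=2)
  Distance 7: (row=1, col=3), (row=2, col=2), (row=3, col=1)  <- goal reached here
One shortest path (7 moves): (row=3, col=8) -> (row=3, col=7) -> (row=3, col=6) -> (row=3, col=5) -> (row=3, col=4) -> (row=3, col=3) -> (row=2, col=3) -> (row=1, col=3)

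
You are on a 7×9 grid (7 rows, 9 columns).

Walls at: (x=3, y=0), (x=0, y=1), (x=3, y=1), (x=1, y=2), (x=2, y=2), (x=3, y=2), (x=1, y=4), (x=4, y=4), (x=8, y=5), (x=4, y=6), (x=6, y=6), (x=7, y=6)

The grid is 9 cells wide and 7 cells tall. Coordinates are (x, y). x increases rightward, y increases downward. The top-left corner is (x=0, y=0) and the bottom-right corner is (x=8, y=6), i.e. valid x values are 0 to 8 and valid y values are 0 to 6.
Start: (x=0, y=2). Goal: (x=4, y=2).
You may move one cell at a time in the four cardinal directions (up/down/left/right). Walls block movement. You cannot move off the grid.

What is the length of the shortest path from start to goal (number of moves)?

BFS from (x=0, y=2) until reaching (x=4, y=2):
  Distance 0: (x=0, y=2)
  Distance 1: (x=0, y=3)
  Distance 2: (x=1, y=3), (x=0, y=4)
  Distance 3: (x=2, y=3), (x=0, y=5)
  Distance 4: (x=3, y=3), (x=2, y=4), (x=1, y=5), (x=0, y=6)
  Distance 5: (x=4, y=3), (x=3, y=4), (x=2, y=5), (x=1, y=6)
  Distance 6: (x=4, y=2), (x=5, y=3), (x=3, y=5), (x=2, y=6)  <- goal reached here
One shortest path (6 moves): (x=0, y=2) -> (x=0, y=3) -> (x=1, y=3) -> (x=2, y=3) -> (x=3, y=3) -> (x=4, y=3) -> (x=4, y=2)

Answer: Shortest path length: 6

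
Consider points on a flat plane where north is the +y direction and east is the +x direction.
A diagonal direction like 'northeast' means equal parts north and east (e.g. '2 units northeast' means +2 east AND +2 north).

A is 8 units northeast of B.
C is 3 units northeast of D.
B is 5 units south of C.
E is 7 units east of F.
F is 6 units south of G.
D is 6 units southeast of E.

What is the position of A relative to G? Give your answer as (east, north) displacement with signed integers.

Answer: A is at (east=24, north=-6) relative to G.

Derivation:
Place G at the origin (east=0, north=0).
  F is 6 units south of G: delta (east=+0, north=-6); F at (east=0, north=-6).
  E is 7 units east of F: delta (east=+7, north=+0); E at (east=7, north=-6).
  D is 6 units southeast of E: delta (east=+6, north=-6); D at (east=13, north=-12).
  C is 3 units northeast of D: delta (east=+3, north=+3); C at (east=16, north=-9).
  B is 5 units south of C: delta (east=+0, north=-5); B at (east=16, north=-14).
  A is 8 units northeast of B: delta (east=+8, north=+8); A at (east=24, north=-6).
Therefore A relative to G: (east=24, north=-6).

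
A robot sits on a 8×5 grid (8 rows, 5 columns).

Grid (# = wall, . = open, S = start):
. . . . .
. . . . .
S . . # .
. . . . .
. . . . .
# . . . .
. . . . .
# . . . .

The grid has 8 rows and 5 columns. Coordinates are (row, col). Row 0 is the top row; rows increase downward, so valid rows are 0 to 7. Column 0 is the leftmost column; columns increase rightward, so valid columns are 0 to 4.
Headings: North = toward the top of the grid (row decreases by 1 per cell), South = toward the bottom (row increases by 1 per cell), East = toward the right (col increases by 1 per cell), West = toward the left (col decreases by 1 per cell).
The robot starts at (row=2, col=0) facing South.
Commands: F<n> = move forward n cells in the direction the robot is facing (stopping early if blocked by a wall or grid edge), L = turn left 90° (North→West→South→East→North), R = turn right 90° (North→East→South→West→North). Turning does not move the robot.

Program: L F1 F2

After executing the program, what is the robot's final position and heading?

Start: (row=2, col=0), facing South
  L: turn left, now facing East
  F1: move forward 1, now at (row=2, col=1)
  F2: move forward 1/2 (blocked), now at (row=2, col=2)
Final: (row=2, col=2), facing East

Answer: Final position: (row=2, col=2), facing East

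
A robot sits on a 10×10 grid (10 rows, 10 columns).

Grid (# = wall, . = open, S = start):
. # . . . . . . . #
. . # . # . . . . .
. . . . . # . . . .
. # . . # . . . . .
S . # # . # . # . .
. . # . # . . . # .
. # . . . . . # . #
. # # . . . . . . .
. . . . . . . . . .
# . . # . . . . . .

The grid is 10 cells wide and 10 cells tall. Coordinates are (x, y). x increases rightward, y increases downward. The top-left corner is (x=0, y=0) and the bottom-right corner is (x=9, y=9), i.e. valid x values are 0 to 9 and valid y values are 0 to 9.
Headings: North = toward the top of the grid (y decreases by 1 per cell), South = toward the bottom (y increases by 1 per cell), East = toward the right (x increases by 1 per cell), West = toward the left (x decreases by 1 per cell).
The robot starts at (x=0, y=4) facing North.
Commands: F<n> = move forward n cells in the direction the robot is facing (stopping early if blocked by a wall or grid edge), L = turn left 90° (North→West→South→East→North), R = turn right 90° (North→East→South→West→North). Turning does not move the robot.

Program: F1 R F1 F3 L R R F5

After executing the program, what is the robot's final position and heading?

Start: (x=0, y=4), facing North
  F1: move forward 1, now at (x=0, y=3)
  R: turn right, now facing East
  F1: move forward 0/1 (blocked), now at (x=0, y=3)
  F3: move forward 0/3 (blocked), now at (x=0, y=3)
  L: turn left, now facing North
  R: turn right, now facing East
  R: turn right, now facing South
  F5: move forward 5, now at (x=0, y=8)
Final: (x=0, y=8), facing South

Answer: Final position: (x=0, y=8), facing South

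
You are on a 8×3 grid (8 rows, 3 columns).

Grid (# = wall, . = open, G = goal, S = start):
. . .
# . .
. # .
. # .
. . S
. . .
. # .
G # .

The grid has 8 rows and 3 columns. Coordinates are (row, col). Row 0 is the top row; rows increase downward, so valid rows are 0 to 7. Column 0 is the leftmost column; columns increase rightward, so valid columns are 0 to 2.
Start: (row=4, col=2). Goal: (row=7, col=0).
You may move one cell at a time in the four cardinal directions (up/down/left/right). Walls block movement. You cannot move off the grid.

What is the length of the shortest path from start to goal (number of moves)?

Answer: Shortest path length: 5

Derivation:
BFS from (row=4, col=2) until reaching (row=7, col=0):
  Distance 0: (row=4, col=2)
  Distance 1: (row=3, col=2), (row=4, col=1), (row=5, col=2)
  Distance 2: (row=2, col=2), (row=4, col=0), (row=5, col=1), (row=6, col=2)
  Distance 3: (row=1, col=2), (row=3, col=0), (row=5, col=0), (row=7, col=2)
  Distance 4: (row=0, col=2), (row=1, col=1), (row=2, col=0), (row=6, col=0)
  Distance 5: (row=0, col=1), (row=7, col=0)  <- goal reached here
One shortest path (5 moves): (row=4, col=2) -> (row=4, col=1) -> (row=4, col=0) -> (row=5, col=0) -> (row=6, col=0) -> (row=7, col=0)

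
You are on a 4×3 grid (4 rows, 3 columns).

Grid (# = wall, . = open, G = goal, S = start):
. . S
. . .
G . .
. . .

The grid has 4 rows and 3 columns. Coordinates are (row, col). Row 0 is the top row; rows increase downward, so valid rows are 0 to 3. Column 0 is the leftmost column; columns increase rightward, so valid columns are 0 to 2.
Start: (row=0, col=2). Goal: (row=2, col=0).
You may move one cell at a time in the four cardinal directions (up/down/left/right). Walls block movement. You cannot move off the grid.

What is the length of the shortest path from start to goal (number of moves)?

BFS from (row=0, col=2) until reaching (row=2, col=0):
  Distance 0: (row=0, col=2)
  Distance 1: (row=0, col=1), (row=1, col=2)
  Distance 2: (row=0, col=0), (row=1, col=1), (row=2, col=2)
  Distance 3: (row=1, col=0), (row=2, col=1), (row=3, col=2)
  Distance 4: (row=2, col=0), (row=3, col=1)  <- goal reached here
One shortest path (4 moves): (row=0, col=2) -> (row=0, col=1) -> (row=0, col=0) -> (row=1, col=0) -> (row=2, col=0)

Answer: Shortest path length: 4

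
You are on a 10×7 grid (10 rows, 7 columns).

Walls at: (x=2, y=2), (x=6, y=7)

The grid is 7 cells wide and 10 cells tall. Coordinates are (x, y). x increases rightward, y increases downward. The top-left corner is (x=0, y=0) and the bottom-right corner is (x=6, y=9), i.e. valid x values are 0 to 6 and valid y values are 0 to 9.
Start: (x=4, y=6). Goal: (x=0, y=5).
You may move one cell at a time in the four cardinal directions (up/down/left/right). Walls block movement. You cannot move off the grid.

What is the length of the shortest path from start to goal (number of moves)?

BFS from (x=4, y=6) until reaching (x=0, y=5):
  Distance 0: (x=4, y=6)
  Distance 1: (x=4, y=5), (x=3, y=6), (x=5, y=6), (x=4, y=7)
  Distance 2: (x=4, y=4), (x=3, y=5), (x=5, y=5), (x=2, y=6), (x=6, y=6), (x=3, y=7), (x=5, y=7), (x=4, y=8)
  Distance 3: (x=4, y=3), (x=3, y=4), (x=5, y=4), (x=2, y=5), (x=6, y=5), (x=1, y=6), (x=2, y=7), (x=3, y=8), (x=5, y=8), (x=4, y=9)
  Distance 4: (x=4, y=2), (x=3, y=3), (x=5, y=3), (x=2, y=4), (x=6, y=4), (x=1, y=5), (x=0, y=6), (x=1, y=7), (x=2, y=8), (x=6, y=8), (x=3, y=9), (x=5, y=9)
  Distance 5: (x=4, y=1), (x=3, y=2), (x=5, y=2), (x=2, y=3), (x=6, y=3), (x=1, y=4), (x=0, y=5), (x=0, y=7), (x=1, y=8), (x=2, y=9), (x=6, y=9)  <- goal reached here
One shortest path (5 moves): (x=4, y=6) -> (x=3, y=6) -> (x=2, y=6) -> (x=1, y=6) -> (x=0, y=6) -> (x=0, y=5)

Answer: Shortest path length: 5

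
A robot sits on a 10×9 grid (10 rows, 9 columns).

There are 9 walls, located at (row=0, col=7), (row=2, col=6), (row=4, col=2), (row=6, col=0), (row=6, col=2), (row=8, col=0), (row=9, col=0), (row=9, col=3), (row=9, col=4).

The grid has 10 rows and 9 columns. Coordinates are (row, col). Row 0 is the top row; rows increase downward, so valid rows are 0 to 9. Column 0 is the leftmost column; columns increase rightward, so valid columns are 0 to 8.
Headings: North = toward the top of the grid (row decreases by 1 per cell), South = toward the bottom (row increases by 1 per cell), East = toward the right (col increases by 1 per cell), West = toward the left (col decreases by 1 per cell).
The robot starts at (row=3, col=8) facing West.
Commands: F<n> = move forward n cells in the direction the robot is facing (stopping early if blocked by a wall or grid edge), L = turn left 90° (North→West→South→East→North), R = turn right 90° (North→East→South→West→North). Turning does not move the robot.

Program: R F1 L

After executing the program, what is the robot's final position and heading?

Start: (row=3, col=8), facing West
  R: turn right, now facing North
  F1: move forward 1, now at (row=2, col=8)
  L: turn left, now facing West
Final: (row=2, col=8), facing West

Answer: Final position: (row=2, col=8), facing West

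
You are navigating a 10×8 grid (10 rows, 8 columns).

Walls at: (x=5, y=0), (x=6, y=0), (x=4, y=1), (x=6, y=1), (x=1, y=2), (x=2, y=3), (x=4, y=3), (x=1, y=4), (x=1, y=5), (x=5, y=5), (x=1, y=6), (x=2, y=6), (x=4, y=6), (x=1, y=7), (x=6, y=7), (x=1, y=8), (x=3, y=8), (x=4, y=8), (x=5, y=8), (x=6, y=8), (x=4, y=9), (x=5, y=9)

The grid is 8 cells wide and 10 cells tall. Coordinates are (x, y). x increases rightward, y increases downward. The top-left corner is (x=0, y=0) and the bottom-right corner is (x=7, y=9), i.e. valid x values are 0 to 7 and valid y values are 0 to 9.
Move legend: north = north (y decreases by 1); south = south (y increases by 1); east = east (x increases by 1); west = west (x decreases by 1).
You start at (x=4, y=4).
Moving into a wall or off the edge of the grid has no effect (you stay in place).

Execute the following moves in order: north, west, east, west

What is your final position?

Answer: Final position: (x=3, y=4)

Derivation:
Start: (x=4, y=4)
  north (north): blocked, stay at (x=4, y=4)
  west (west): (x=4, y=4) -> (x=3, y=4)
  east (east): (x=3, y=4) -> (x=4, y=4)
  west (west): (x=4, y=4) -> (x=3, y=4)
Final: (x=3, y=4)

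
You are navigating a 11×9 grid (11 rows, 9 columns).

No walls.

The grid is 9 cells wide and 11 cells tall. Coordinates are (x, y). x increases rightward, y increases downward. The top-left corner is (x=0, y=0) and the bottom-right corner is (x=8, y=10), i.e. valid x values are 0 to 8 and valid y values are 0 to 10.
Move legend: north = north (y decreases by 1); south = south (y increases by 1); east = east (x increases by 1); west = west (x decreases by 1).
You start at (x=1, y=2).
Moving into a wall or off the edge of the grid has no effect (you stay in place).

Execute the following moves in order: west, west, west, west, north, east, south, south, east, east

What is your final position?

Start: (x=1, y=2)
  west (west): (x=1, y=2) -> (x=0, y=2)
  [×3]west (west): blocked, stay at (x=0, y=2)
  north (north): (x=0, y=2) -> (x=0, y=1)
  east (east): (x=0, y=1) -> (x=1, y=1)
  south (south): (x=1, y=1) -> (x=1, y=2)
  south (south): (x=1, y=2) -> (x=1, y=3)
  east (east): (x=1, y=3) -> (x=2, y=3)
  east (east): (x=2, y=3) -> (x=3, y=3)
Final: (x=3, y=3)

Answer: Final position: (x=3, y=3)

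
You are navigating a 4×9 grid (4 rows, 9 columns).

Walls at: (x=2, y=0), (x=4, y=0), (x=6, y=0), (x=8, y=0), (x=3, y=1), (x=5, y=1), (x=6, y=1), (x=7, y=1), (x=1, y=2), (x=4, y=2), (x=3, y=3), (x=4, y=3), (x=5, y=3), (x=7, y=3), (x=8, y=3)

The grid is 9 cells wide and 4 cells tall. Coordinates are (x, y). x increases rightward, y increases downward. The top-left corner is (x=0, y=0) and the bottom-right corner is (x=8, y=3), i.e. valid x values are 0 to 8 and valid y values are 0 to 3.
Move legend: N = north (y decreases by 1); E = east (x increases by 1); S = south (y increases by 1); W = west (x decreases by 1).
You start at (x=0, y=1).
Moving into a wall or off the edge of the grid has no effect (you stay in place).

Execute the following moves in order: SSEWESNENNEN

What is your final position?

Start: (x=0, y=1)
  S (south): (x=0, y=1) -> (x=0, y=2)
  S (south): (x=0, y=2) -> (x=0, y=3)
  E (east): (x=0, y=3) -> (x=1, y=3)
  W (west): (x=1, y=3) -> (x=0, y=3)
  E (east): (x=0, y=3) -> (x=1, y=3)
  S (south): blocked, stay at (x=1, y=3)
  N (north): blocked, stay at (x=1, y=3)
  E (east): (x=1, y=3) -> (x=2, y=3)
  N (north): (x=2, y=3) -> (x=2, y=2)
  N (north): (x=2, y=2) -> (x=2, y=1)
  E (east): blocked, stay at (x=2, y=1)
  N (north): blocked, stay at (x=2, y=1)
Final: (x=2, y=1)

Answer: Final position: (x=2, y=1)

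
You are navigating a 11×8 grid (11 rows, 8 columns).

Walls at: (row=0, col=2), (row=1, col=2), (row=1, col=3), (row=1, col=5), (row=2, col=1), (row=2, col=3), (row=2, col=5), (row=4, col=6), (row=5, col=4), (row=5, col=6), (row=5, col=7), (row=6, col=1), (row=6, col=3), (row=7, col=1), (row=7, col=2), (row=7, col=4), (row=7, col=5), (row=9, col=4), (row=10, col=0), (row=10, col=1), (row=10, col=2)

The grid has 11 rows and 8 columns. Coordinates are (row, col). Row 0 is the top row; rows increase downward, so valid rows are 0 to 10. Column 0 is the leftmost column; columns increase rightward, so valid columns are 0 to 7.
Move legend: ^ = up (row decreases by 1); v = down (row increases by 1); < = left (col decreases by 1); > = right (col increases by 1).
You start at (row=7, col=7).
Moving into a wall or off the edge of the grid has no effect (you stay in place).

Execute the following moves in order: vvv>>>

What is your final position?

Start: (row=7, col=7)
  v (down): (row=7, col=7) -> (row=8, col=7)
  v (down): (row=8, col=7) -> (row=9, col=7)
  v (down): (row=9, col=7) -> (row=10, col=7)
  [×3]> (right): blocked, stay at (row=10, col=7)
Final: (row=10, col=7)

Answer: Final position: (row=10, col=7)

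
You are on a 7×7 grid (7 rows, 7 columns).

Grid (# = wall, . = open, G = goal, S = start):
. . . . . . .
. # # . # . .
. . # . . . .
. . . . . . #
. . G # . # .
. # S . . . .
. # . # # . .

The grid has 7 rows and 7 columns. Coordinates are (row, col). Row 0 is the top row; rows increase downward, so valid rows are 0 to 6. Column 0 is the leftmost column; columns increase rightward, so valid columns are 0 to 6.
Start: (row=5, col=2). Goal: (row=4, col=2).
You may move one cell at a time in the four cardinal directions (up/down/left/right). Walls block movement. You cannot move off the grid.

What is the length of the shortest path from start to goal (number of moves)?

Answer: Shortest path length: 1

Derivation:
BFS from (row=5, col=2) until reaching (row=4, col=2):
  Distance 0: (row=5, col=2)
  Distance 1: (row=4, col=2), (row=5, col=3), (row=6, col=2)  <- goal reached here
One shortest path (1 moves): (row=5, col=2) -> (row=4, col=2)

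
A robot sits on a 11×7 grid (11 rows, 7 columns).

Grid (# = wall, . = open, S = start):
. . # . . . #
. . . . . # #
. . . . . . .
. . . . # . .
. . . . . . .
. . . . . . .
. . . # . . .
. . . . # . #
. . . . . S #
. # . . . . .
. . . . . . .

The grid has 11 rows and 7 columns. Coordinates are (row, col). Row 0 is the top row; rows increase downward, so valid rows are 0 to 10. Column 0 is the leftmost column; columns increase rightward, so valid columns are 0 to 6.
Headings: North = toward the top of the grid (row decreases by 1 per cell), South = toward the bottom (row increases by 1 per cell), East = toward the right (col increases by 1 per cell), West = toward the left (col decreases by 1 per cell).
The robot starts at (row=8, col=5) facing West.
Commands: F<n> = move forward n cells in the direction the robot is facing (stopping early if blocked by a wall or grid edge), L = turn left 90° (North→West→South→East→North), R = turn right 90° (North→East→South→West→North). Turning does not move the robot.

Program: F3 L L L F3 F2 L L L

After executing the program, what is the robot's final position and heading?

Answer: Final position: (row=3, col=2), facing East

Derivation:
Start: (row=8, col=5), facing West
  F3: move forward 3, now at (row=8, col=2)
  L: turn left, now facing South
  L: turn left, now facing East
  L: turn left, now facing North
  F3: move forward 3, now at (row=5, col=2)
  F2: move forward 2, now at (row=3, col=2)
  L: turn left, now facing West
  L: turn left, now facing South
  L: turn left, now facing East
Final: (row=3, col=2), facing East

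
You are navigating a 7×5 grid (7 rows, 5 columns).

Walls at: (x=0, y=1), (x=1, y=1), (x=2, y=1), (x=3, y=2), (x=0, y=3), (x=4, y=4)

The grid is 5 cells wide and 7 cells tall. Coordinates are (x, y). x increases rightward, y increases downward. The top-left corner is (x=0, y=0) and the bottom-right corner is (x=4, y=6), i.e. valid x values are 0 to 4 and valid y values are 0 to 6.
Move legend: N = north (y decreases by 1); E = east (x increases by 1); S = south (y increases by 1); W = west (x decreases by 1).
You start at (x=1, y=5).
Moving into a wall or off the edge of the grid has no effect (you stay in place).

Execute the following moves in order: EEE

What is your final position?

Start: (x=1, y=5)
  E (east): (x=1, y=5) -> (x=2, y=5)
  E (east): (x=2, y=5) -> (x=3, y=5)
  E (east): (x=3, y=5) -> (x=4, y=5)
Final: (x=4, y=5)

Answer: Final position: (x=4, y=5)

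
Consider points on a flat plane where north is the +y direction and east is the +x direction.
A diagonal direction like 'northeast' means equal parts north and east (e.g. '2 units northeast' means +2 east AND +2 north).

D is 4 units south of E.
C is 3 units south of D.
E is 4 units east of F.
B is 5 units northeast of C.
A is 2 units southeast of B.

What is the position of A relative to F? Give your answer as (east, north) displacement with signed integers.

Answer: A is at (east=11, north=-4) relative to F.

Derivation:
Place F at the origin (east=0, north=0).
  E is 4 units east of F: delta (east=+4, north=+0); E at (east=4, north=0).
  D is 4 units south of E: delta (east=+0, north=-4); D at (east=4, north=-4).
  C is 3 units south of D: delta (east=+0, north=-3); C at (east=4, north=-7).
  B is 5 units northeast of C: delta (east=+5, north=+5); B at (east=9, north=-2).
  A is 2 units southeast of B: delta (east=+2, north=-2); A at (east=11, north=-4).
Therefore A relative to F: (east=11, north=-4).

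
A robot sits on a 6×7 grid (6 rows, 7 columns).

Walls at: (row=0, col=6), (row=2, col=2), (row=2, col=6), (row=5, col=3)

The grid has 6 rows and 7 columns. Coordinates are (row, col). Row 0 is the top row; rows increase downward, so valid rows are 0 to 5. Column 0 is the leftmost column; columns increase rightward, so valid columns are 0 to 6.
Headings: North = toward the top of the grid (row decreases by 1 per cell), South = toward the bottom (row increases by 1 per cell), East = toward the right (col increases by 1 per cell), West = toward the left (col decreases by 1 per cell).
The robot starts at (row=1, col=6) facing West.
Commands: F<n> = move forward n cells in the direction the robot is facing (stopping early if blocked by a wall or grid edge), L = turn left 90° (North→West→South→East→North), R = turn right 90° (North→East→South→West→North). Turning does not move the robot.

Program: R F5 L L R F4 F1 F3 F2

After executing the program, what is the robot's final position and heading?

Answer: Final position: (row=1, col=0), facing West

Derivation:
Start: (row=1, col=6), facing West
  R: turn right, now facing North
  F5: move forward 0/5 (blocked), now at (row=1, col=6)
  L: turn left, now facing West
  L: turn left, now facing South
  R: turn right, now facing West
  F4: move forward 4, now at (row=1, col=2)
  F1: move forward 1, now at (row=1, col=1)
  F3: move forward 1/3 (blocked), now at (row=1, col=0)
  F2: move forward 0/2 (blocked), now at (row=1, col=0)
Final: (row=1, col=0), facing West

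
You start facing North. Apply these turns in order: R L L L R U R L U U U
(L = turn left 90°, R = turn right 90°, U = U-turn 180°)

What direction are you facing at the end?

Answer: Final heading: West

Derivation:
Start: North
  R (right (90° clockwise)) -> East
  L (left (90° counter-clockwise)) -> North
  L (left (90° counter-clockwise)) -> West
  L (left (90° counter-clockwise)) -> South
  R (right (90° clockwise)) -> West
  U (U-turn (180°)) -> East
  R (right (90° clockwise)) -> South
  L (left (90° counter-clockwise)) -> East
  U (U-turn (180°)) -> West
  U (U-turn (180°)) -> East
  U (U-turn (180°)) -> West
Final: West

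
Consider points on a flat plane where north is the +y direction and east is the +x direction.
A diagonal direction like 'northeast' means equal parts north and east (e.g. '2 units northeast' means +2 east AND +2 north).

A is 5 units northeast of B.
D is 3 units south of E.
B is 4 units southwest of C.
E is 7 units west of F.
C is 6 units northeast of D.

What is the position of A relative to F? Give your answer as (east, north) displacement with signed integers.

Place F at the origin (east=0, north=0).
  E is 7 units west of F: delta (east=-7, north=+0); E at (east=-7, north=0).
  D is 3 units south of E: delta (east=+0, north=-3); D at (east=-7, north=-3).
  C is 6 units northeast of D: delta (east=+6, north=+6); C at (east=-1, north=3).
  B is 4 units southwest of C: delta (east=-4, north=-4); B at (east=-5, north=-1).
  A is 5 units northeast of B: delta (east=+5, north=+5); A at (east=0, north=4).
Therefore A relative to F: (east=0, north=4).

Answer: A is at (east=0, north=4) relative to F.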